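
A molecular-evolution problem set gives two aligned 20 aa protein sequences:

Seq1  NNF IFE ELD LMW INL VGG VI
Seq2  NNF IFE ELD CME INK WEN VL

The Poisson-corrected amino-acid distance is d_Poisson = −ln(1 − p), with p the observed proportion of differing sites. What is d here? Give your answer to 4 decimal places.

0.4308

Differing sites — 10:L/C; 12:W/E; 15:L/K; 16:V/W; 17:G/E; 18:G/N; 20:I/L.
p = 7/20 = 0.350000.
d = −ln(1 − 0.350000) = −ln(0.650000) = 0.4308.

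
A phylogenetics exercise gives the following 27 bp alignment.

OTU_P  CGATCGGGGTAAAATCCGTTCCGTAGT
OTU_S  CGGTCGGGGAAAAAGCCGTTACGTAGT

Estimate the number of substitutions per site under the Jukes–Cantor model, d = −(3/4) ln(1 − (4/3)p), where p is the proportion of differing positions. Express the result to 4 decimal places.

The sequences differ at positions 3 (A/G), 10 (T/A), 15 (T/G), 21 (C/A).
p = 4/27 = 0.148148.
d = −0.75 · ln(1 − (4/3)·0.148148) = −0.75 · ln(0.802469) = −0.75 · (-0.220062) = 0.1650.

0.1650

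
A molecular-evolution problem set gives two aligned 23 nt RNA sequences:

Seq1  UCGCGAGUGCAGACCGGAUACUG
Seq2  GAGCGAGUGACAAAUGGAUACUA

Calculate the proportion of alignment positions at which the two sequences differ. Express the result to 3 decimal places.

The sequences differ at positions 1 (U/G), 2 (C/A), 10 (C/A), 11 (A/C), 12 (G/A), 14 (C/A), 15 (C/U), 23 (G/A).
There are 8 differences over 23 sites, so p = 8/23 = 0.348.

0.348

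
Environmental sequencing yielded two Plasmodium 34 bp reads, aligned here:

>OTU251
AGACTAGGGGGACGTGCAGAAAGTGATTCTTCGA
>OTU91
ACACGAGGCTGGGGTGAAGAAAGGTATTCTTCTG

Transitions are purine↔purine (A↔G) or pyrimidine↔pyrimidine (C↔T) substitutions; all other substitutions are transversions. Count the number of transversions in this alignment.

The sequences differ at positions 2 (G/C, transversion), 5 (T/G, transversion), 9 (G/C, transversion), 10 (G/T, transversion), 12 (A/G, transition), 13 (C/G, transversion), 17 (C/A, transversion), 24 (T/G, transversion), 25 (G/T, transversion), 33 (G/T, transversion), 34 (A/G, transition).
Of the 11 differences, 2 transitions and 9 transversions, so the answer is 9.

9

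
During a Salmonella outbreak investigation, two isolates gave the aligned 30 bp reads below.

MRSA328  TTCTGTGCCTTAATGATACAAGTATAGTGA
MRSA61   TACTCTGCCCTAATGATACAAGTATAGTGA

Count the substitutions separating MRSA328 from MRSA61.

3

Differing sites — 2:T/A; 5:G/C; 10:T/C.
That gives 3 mismatches out of 30 aligned sites, so the Hamming distance is 3.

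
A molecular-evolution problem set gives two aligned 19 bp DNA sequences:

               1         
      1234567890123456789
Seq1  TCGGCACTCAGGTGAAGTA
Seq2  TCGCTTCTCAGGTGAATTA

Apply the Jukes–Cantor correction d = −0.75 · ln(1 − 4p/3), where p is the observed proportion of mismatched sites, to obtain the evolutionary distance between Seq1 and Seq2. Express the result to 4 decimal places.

Differing sites — 4:G/C; 5:C/T; 6:A/T; 17:G/T.
p = 4/19 = 0.210526.
d = −0.75 · ln(1 − (4/3)·0.210526) = −0.75 · ln(0.719299) = −0.75 · (-0.329478) = 0.2471.

0.2471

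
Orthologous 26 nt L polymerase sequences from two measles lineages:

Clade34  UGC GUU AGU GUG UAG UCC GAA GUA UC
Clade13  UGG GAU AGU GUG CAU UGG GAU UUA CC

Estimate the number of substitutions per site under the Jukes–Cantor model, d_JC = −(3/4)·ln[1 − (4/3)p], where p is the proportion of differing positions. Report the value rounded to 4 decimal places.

The sequences differ at positions 3 (C/G), 5 (U/A), 13 (U/C), 15 (G/U), 17 (C/G), 18 (C/G), 21 (A/U), 22 (G/U), 25 (U/C).
p = 9/26 = 0.346154.
d = −0.75 · ln(1 − (4/3)·0.346154) = −0.75 · ln(0.538461) = −0.75 · (-0.619040) = 0.4643.

0.4643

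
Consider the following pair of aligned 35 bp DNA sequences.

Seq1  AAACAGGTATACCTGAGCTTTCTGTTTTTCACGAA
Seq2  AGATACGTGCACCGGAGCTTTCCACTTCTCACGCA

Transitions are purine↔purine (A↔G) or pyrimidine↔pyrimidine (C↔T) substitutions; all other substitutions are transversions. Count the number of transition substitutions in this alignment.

Differing sites — 2:A/G (Ti); 4:C/T (Ti); 6:G/C (Tv); 9:A/G (Ti); 10:T/C (Ti); 14:T/G (Tv); 23:T/C (Ti); 24:G/A (Ti); 25:T/C (Ti); 28:T/C (Ti); 34:A/C (Tv).
Of the 11 differences, 8 transitions and 3 transversions, so the answer is 8.

8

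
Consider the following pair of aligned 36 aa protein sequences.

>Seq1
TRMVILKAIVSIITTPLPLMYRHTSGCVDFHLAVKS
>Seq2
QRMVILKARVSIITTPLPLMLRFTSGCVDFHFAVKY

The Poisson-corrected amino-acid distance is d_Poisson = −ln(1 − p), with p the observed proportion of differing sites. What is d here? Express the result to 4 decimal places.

Mismatches occur at site 1 (T↔Q), site 9 (I↔R), site 21 (Y↔L), site 23 (H↔F), site 32 (L↔F), site 36 (S↔Y).
p = 6/36 = 0.166667.
d = −ln(1 − 0.166667) = −ln(0.833333) = 0.1823.

0.1823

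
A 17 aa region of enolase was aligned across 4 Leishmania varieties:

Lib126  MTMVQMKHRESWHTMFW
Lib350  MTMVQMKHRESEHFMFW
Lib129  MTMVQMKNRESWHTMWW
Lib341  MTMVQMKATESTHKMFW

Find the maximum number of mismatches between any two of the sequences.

5

Pairwise Hamming distances:
  Lib126 vs Lib350: 2
  Lib126 vs Lib129: 2
  Lib126 vs Lib341: 4
  Lib350 vs Lib129: 4
  Lib350 vs Lib341: 4
  Lib129 vs Lib341: 5
The largest is 5, between Lib129 and Lib341.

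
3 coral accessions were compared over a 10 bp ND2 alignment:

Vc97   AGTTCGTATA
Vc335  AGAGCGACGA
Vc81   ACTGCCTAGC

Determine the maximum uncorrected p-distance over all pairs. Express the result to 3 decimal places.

Pairwise Hamming distances:
  Vc97 vs Vc335: 5
  Vc97 vs Vc81: 5
  Vc335 vs Vc81: 6
The largest is 6 mismatches, between Vc335 and Vc81; p = 6/10 = 0.600.

0.600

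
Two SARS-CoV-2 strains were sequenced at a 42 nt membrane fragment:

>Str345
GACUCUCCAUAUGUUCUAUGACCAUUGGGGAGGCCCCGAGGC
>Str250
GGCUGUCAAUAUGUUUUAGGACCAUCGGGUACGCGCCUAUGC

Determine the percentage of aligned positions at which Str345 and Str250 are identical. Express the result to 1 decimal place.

73.8%

Differing sites — 2:A/G; 5:C/G; 8:C/A; 16:C/U; 19:U/G; 26:U/C; 30:G/U; 32:G/C; 35:C/G; 38:G/U; 40:G/U.
31 of the 42 sites match, so the percent identity is 31/42 × 100 = 73.8%.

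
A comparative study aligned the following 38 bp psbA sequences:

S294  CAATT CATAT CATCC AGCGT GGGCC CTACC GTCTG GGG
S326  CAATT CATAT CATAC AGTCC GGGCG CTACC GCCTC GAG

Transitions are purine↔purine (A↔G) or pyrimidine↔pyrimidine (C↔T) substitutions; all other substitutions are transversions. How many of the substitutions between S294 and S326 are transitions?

The sequences differ at positions 14 (C/A, transversion), 18 (C/T, transition), 19 (G/C, transversion), 20 (T/C, transition), 25 (C/G, transversion), 32 (T/C, transition), 35 (G/C, transversion), 37 (G/A, transition).
Of the 8 differences, 4 transitions and 4 transversions, so the answer is 4.

4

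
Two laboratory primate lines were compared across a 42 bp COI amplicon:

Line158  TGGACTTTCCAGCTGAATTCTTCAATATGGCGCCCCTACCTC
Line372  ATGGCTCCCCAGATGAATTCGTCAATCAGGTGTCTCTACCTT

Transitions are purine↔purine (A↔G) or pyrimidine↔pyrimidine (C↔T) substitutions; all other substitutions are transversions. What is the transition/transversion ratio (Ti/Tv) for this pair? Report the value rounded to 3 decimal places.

1.167

Differing sites — 1:T/A (Tv); 2:G/T (Tv); 4:A/G (Ti); 7:T/C (Ti); 8:T/C (Ti); 13:C/A (Tv); 21:T/G (Tv); 27:A/C (Tv); 28:T/A (Tv); 31:C/T (Ti); 33:C/T (Ti); 35:C/T (Ti); 42:C/T (Ti).
Of the 13 differences, 7 transitions and 6 transversions, so Ti/Tv = 7/6 = 1.167.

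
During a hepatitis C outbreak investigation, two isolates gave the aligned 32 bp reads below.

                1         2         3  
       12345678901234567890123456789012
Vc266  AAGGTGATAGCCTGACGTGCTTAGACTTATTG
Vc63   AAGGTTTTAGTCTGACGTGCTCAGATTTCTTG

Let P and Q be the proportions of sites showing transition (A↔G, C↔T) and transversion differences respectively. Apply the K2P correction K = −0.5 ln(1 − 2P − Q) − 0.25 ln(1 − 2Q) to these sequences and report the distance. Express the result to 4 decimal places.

0.2170

Differing sites — 6:G/T (Tv); 7:A/T (Tv); 11:C/T (Ti); 22:T/C (Ti); 26:C/T (Ti); 29:A/C (Tv).
Of the 6 differences, 3 transitions and 3 transversions over 32 sites: P = 3/32 = 0.093750, Q = 3/32 = 0.093750.
d = −0.5·ln(0.718750) − 0.25·ln(0.812500) = −0.5·(-0.330242) − 0.25·(-0.207639) = 0.2170.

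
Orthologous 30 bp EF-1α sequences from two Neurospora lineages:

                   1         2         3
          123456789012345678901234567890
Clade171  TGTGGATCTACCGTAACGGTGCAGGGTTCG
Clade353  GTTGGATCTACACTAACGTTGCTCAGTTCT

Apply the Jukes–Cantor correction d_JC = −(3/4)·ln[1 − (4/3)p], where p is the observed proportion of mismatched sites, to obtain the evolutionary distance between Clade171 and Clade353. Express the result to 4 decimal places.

0.3831

Differing sites — 1:T/G; 2:G/T; 12:C/A; 13:G/C; 19:G/T; 23:A/T; 24:G/C; 25:G/A; 30:G/T.
p = 9/30 = 0.300000.
d = −0.75 · ln(1 − (4/3)·0.300000) = −0.75 · ln(0.600000) = −0.75 · (-0.510826) = 0.3831.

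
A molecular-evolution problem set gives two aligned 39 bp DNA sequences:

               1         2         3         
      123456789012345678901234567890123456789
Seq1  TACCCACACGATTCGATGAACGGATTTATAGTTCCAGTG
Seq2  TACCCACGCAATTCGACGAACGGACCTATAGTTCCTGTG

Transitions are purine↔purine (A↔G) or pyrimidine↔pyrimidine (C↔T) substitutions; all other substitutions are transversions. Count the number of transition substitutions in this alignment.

The sequences differ at positions 8 (A/G, transition), 10 (G/A, transition), 17 (T/C, transition), 25 (T/C, transition), 26 (T/C, transition), 36 (A/T, transversion).
Of the 6 differences, 5 transitions and 1 transversion, so the answer is 5.

5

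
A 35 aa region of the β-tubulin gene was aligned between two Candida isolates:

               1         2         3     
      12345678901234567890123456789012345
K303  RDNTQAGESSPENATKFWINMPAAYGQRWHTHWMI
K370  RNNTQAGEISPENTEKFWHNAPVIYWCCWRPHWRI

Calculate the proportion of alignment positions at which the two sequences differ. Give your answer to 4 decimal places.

Mismatches occur at site 2 (D→N), site 9 (S→I), site 14 (A→T), site 15 (T→E), site 19 (I→H), site 21 (M→A), site 23 (A→V), site 24 (A→I), site 26 (G→W), site 27 (Q→C), site 28 (R→C), site 30 (H→R), site 31 (T→P), site 34 (M→R).
There are 14 differences over 35 sites, so p = 14/35 = 0.4000.

0.4000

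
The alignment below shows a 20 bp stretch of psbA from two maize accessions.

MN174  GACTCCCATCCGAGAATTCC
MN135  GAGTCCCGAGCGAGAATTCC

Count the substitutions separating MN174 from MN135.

4

Differing sites — 3:C/G; 8:A/G; 9:T/A; 10:C/G.
That gives 4 mismatches out of 20 aligned sites, so the Hamming distance is 4.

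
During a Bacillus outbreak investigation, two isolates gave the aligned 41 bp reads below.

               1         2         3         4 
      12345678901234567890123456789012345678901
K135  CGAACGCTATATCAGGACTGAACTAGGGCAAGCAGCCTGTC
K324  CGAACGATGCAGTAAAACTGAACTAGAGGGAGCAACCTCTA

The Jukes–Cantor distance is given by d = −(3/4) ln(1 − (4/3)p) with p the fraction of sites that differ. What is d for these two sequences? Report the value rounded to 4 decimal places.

0.4121

The sequences differ at positions 7 (C/A), 9 (A/G), 10 (T/C), 12 (T/G), 13 (C/T), 15 (G/A), 16 (G/A), 27 (G/A), 29 (C/G), 30 (A/G), 35 (G/A), 39 (G/C), 41 (C/A).
p = 13/41 = 0.317073.
d = −0.75 · ln(1 − (4/3)·0.317073) = −0.75 · ln(0.577236) = −0.75 · (-0.549504) = 0.4121.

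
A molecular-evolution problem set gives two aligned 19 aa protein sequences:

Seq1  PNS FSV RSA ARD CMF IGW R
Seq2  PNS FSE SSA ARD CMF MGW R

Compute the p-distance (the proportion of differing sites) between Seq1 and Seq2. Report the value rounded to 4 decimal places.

Mismatches occur at site 6 (V→E), site 7 (R→S), site 16 (I→M).
There are 3 differences over 19 sites, so p = 3/19 = 0.1579.

0.1579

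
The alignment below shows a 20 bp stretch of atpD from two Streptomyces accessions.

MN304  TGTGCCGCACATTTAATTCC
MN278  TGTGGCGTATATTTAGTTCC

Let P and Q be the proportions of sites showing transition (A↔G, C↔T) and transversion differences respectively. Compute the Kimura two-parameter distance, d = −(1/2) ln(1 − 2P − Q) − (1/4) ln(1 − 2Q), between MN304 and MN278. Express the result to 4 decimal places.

Mismatches occur at site 5 (C→G, transversion), site 8 (C→T, transition), site 10 (C→T, transition), site 16 (A→G, transition).
Of the 4 differences, 3 transitions and 1 transversion over 20 sites: P = 3/20 = 0.150000, Q = 1/20 = 0.050000.
d = −0.5·ln(0.650000) − 0.25·ln(0.900000) = −0.5·(-0.430783) − 0.25·(-0.105361) = 0.2417.

0.2417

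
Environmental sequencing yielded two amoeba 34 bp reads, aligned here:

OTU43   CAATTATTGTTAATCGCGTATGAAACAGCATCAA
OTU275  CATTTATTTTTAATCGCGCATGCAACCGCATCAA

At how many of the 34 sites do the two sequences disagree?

The sequences differ at positions 3 (A/T), 9 (G/T), 19 (T/C), 23 (A/C), 27 (A/C).
That gives 5 mismatches out of 34 aligned sites, so the Hamming distance is 5.

5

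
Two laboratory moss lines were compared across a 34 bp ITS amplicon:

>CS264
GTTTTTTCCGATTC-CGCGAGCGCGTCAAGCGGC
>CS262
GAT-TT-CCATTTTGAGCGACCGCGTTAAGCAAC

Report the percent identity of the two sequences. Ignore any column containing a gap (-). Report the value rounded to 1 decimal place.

71.0%

Excluding the 3 gap columns leaves 31 comparable sites.
The sequences differ at positions 2 (T/A), 10 (G/A), 11 (A/T), 14 (C/T), 16 (C/A), 21 (G/C), 27 (C/T), 32 (G/A), 33 (G/A).
22 of the 31 comparable sites match, so the percent identity is 22/31 × 100 = 71.0%.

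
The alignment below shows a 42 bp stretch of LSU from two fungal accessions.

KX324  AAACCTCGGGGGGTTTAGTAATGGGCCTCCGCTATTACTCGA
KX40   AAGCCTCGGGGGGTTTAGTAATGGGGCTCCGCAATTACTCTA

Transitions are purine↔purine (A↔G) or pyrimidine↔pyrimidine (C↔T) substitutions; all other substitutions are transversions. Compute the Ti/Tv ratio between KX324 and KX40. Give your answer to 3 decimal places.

Differing sites — 3:A/G (Ti); 26:C/G (Tv); 33:T/A (Tv); 41:G/T (Tv).
Of the 4 differences, 1 transition and 3 transversions, so Ti/Tv = 1/3 = 0.333.

0.333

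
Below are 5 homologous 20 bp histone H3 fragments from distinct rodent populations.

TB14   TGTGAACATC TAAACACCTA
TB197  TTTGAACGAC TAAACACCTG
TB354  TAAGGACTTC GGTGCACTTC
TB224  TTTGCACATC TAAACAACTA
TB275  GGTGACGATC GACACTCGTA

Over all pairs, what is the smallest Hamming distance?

Pairwise Hamming distances:
  TB14 vs TB197: 4
  TB14 vs TB354: 10
  TB14 vs TB224: 3
  TB14 vs TB275: 7
  TB197 vs TB354: 11
  TB197 vs TB224: 5
  TB197 vs TB275: 11
  TB354 vs TB224: 11
  TB354 vs TB275: 13
  TB224 vs TB275: 10
The smallest is 3, between TB14 and TB224.

3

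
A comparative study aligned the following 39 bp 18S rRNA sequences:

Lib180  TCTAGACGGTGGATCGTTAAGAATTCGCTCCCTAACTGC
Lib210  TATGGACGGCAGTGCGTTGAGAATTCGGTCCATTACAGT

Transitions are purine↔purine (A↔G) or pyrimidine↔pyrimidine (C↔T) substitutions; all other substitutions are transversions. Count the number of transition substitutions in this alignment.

5

Differing sites — 2:C/A (Tv); 4:A/G (Ti); 10:T/C (Ti); 11:G/A (Ti); 13:A/T (Tv); 14:T/G (Tv); 19:A/G (Ti); 28:C/G (Tv); 32:C/A (Tv); 34:A/T (Tv); 37:T/A (Tv); 39:C/T (Ti).
Of the 12 differences, 5 transitions and 7 transversions, so the answer is 5.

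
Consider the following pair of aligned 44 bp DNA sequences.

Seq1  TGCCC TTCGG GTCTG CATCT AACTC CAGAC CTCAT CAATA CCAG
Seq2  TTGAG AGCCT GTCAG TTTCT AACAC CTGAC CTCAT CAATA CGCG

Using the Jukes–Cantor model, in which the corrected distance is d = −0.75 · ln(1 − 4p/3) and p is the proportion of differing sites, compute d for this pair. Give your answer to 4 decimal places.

0.4546

The sequences differ at positions 2 (G/T), 3 (C/G), 4 (C/A), 5 (C/G), 6 (T/A), 7 (T/G), 9 (G/C), 10 (G/T), 14 (T/A), 16 (C/T), 17 (A/T), 24 (T/A), 27 (A/T), 42 (C/G), 43 (A/C).
p = 15/44 = 0.340909.
d = −0.75 · ln(1 − (4/3)·0.340909) = −0.75 · ln(0.545455) = −0.75 · (-0.606135) = 0.4546.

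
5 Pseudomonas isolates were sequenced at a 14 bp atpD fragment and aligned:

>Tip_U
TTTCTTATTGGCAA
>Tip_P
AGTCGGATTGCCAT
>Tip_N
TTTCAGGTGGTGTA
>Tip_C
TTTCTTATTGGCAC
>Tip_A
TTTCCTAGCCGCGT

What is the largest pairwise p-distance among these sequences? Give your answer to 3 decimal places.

0.714

Pairwise Hamming distances:
  Tip_U vs Tip_P: 6
  Tip_U vs Tip_N: 7
  Tip_U vs Tip_C: 1
  Tip_U vs Tip_A: 6
  Tip_P vs Tip_N: 9
  Tip_P vs Tip_C: 6
  Tip_P vs Tip_A: 9
  Tip_N vs Tip_C: 8
  Tip_N vs Tip_A: 10
  Tip_C vs Tip_A: 6
The largest is 10 mismatches, between Tip_N and Tip_A; p = 10/14 = 0.714.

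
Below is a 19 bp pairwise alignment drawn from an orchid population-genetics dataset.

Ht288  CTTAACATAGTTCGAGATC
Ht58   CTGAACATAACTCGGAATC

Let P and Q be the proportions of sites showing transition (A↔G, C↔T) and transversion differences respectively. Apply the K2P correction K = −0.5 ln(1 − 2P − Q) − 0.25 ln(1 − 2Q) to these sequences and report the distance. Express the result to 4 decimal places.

Mismatches occur at site 3 (T/G, transversion), site 10 (G/A, transition), site 11 (T/C, transition), site 15 (A/G, transition), site 16 (G/A, transition).
Of the 5 differences, 4 transitions and 1 transversion over 19 sites: P = 4/19 = 0.210526, Q = 1/19 = 0.052632.
d = −0.5·ln(0.526316) − 0.25·ln(0.894736) = −0.5·(-0.641853) − 0.25·(-0.111227) = 0.3487.

0.3487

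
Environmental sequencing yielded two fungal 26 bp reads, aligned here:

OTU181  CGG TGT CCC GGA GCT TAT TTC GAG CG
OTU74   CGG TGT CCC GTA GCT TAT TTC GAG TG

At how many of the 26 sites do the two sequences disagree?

2

The sequences differ at positions 11 (G/T), 25 (C/T).
That gives 2 mismatches out of 26 aligned sites, so the Hamming distance is 2.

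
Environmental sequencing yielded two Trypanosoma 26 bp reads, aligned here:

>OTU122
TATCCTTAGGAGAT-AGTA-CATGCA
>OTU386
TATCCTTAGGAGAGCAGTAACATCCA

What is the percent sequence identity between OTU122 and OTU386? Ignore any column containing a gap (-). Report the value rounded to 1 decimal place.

91.7%

Excluding the 2 gap columns leaves 24 comparable sites.
Mismatches occur at site 14 (T→G), site 24 (G→C).
22 of the 24 comparable sites match, so the percent identity is 22/24 × 100 = 91.7%.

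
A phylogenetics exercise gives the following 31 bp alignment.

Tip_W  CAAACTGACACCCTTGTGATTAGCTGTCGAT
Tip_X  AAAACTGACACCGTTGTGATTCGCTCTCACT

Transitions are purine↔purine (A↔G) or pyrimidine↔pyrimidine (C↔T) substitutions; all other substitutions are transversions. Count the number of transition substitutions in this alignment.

1

The sequences differ at positions 1 (C/A, transversion), 13 (C/G, transversion), 22 (A/C, transversion), 26 (G/C, transversion), 29 (G/A, transition), 30 (A/C, transversion).
Of the 6 differences, 1 transition and 5 transversions, so the answer is 1.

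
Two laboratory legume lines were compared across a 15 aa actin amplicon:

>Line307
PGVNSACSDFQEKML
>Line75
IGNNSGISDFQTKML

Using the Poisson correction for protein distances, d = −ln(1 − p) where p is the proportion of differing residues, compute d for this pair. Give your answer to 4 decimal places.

0.4055

Differing sites — 1:P/I; 3:V/N; 6:A/G; 7:C/I; 12:E/T.
p = 5/15 = 0.333333.
d = −ln(1 − 0.333333) = −ln(0.666667) = 0.4055.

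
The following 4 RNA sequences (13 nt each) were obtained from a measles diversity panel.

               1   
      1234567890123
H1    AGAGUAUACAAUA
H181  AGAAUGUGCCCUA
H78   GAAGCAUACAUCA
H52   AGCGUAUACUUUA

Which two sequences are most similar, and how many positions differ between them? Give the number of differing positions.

3

Pairwise Hamming distances:
  H1 vs H181: 5
  H1 vs H78: 5
  H1 vs H52: 3
  H181 vs H78: 9
  H181 vs H52: 6
  H78 vs H52: 6
The smallest is 3, between H1 and H52.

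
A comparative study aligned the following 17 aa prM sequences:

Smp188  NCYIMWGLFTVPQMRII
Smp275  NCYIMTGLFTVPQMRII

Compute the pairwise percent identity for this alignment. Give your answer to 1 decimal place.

94.1%

The sequences differ at position 6 (W/T).
16 of the 17 sites match, so the percent identity is 16/17 × 100 = 94.1%.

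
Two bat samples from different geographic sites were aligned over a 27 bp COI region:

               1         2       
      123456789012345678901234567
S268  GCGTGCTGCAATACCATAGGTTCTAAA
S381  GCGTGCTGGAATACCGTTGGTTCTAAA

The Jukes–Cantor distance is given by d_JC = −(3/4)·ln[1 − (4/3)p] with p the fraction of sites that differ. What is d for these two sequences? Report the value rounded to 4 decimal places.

0.1203

Differing sites — 9:C/G; 16:A/G; 18:A/T.
p = 3/27 = 0.111111.
d = −0.75 · ln(1 − (4/3)·0.111111) = −0.75 · ln(0.851852) = −0.75 · (-0.160342) = 0.1203.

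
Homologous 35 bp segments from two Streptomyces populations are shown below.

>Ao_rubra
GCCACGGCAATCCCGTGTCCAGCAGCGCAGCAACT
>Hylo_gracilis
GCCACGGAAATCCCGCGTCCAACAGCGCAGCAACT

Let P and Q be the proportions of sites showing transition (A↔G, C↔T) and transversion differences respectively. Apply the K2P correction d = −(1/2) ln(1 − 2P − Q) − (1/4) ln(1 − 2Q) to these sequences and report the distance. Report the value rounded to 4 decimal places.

Mismatches occur at site 8 (C/A, transversion), site 16 (T/C, transition), site 22 (G/A, transition).
Of the 3 differences, 2 transitions and 1 transversion over 35 sites: P = 2/35 = 0.057143, Q = 1/35 = 0.028571.
d = −0.5·ln(0.857143) − 0.25·ln(0.942858) = −0.5·(-0.154151) − 0.25·(-0.058840) = 0.0918.

0.0918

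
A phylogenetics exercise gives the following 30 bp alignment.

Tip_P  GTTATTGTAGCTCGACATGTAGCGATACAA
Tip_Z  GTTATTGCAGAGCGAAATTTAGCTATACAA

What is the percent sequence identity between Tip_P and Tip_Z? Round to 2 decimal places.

Mismatches occur at site 8 (T/C), site 11 (C/A), site 12 (T/G), site 16 (C/A), site 19 (G/T), site 24 (G/T).
24 of the 30 sites match, so the percent identity is 24/30 × 100 = 80.00%.

80.00%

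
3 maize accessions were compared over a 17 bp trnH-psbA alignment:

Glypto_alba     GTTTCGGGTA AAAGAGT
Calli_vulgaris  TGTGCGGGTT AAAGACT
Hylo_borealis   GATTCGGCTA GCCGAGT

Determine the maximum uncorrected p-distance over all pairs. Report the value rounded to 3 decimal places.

0.529

Pairwise Hamming distances:
  Glypto_alba vs Calli_vulgaris: 5
  Glypto_alba vs Hylo_borealis: 5
  Calli_vulgaris vs Hylo_borealis: 9
The largest is 9 mismatches, between Calli_vulgaris and Hylo_borealis; p = 9/17 = 0.529.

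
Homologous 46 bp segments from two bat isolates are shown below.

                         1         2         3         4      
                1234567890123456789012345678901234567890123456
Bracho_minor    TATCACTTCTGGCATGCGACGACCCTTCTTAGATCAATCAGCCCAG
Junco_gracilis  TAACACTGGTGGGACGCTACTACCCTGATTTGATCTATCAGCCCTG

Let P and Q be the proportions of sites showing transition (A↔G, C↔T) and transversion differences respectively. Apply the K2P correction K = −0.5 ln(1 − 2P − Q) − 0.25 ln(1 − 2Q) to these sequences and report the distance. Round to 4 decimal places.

Differing sites — 3:T/A (Tv); 8:T/G (Tv); 9:C/G (Tv); 13:C/G (Tv); 15:T/C (Ti); 18:G/T (Tv); 21:G/T (Tv); 27:T/G (Tv); 28:C/A (Tv); 31:A/T (Tv); 36:A/T (Tv); 45:A/T (Tv).
Of the 12 differences, 1 transition and 11 transversions over 46 sites: P = 1/46 = 0.021739, Q = 11/46 = 0.239130.
d = −0.5·ln(0.717392) − 0.25·ln(0.521740) = −0.5·(-0.332133) − 0.25·(-0.650586) = 0.3287.

0.3287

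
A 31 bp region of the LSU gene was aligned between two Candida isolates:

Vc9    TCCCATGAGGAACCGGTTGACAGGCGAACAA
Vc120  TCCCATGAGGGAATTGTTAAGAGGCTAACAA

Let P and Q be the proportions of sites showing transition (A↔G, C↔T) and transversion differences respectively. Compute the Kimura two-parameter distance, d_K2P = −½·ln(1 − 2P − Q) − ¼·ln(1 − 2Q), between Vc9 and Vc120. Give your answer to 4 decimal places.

Differing sites — 11:A/G (Ti); 13:C/A (Tv); 14:C/T (Ti); 15:G/T (Tv); 19:G/A (Ti); 21:C/G (Tv); 26:G/T (Tv).
Of the 7 differences, 3 transitions and 4 transversions over 31 sites: P = 3/31 = 0.096774, Q = 4/31 = 0.129032.
d = −0.5·ln(0.677420) − 0.25·ln(0.741936) = −0.5·(-0.389464) − 0.25·(-0.298492) = 0.2694.

0.2694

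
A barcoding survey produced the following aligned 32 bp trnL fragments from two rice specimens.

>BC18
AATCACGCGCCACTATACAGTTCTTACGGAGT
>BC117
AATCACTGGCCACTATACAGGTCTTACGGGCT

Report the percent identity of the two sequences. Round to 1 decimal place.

84.4%

Mismatches occur at site 7 (G/T), site 8 (C/G), site 21 (T/G), site 30 (A/G), site 31 (G/C).
27 of the 32 sites match, so the percent identity is 27/32 × 100 = 84.4%.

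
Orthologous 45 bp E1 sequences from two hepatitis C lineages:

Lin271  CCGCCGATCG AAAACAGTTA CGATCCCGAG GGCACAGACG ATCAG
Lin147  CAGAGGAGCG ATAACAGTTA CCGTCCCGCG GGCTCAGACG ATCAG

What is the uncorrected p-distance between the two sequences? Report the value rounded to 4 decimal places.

0.2000

Mismatches occur at site 2 (C/A), site 4 (C/A), site 5 (C/G), site 8 (T/G), site 12 (A/T), site 22 (G/C), site 23 (A/G), site 29 (A/C), site 34 (A/T).
There are 9 differences over 45 sites, so p = 9/45 = 0.2000.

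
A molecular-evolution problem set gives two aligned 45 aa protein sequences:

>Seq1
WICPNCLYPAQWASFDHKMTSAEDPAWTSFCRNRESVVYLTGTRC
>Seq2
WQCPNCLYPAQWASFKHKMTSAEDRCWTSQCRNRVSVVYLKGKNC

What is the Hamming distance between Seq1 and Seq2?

9

Differing sites — 2:I/Q; 16:D/K; 25:P/R; 26:A/C; 30:F/Q; 35:E/V; 41:T/K; 43:T/K; 44:R/N.
That gives 9 mismatches out of 45 aligned sites, so the Hamming distance is 9.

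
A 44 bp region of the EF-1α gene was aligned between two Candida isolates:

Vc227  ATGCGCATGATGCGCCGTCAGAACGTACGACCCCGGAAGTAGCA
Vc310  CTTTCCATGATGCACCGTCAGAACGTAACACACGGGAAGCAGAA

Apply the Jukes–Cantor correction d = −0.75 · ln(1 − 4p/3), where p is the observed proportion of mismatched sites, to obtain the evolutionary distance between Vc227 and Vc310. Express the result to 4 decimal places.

0.3041

Differing sites — 1:A/C; 3:G/T; 4:C/T; 5:G/C; 14:G/A; 28:C/A; 29:G/C; 32:C/A; 34:C/G; 40:T/C; 43:C/A.
p = 11/44 = 0.250000.
d = −0.75 · ln(1 − (4/3)·0.250000) = −0.75 · ln(0.666667) = −0.75 · (-0.405465) = 0.3041.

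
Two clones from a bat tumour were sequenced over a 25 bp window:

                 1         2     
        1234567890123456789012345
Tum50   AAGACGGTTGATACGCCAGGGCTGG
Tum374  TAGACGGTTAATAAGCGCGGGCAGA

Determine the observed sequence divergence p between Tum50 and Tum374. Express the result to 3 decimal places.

0.280

The sequences differ at positions 1 (A/T), 10 (G/A), 14 (C/A), 17 (C/G), 18 (A/C), 23 (T/A), 25 (G/A).
There are 7 differences over 25 sites, so p = 7/25 = 0.280.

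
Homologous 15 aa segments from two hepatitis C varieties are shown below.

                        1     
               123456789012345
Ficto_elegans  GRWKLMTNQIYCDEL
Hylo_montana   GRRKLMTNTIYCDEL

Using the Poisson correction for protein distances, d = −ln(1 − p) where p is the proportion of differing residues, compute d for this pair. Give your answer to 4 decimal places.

0.1431

The sequences differ at positions 3 (W/R), 9 (Q/T).
p = 2/15 = 0.133333.
d = −ln(1 − 0.133333) = −ln(0.866667) = 0.1431.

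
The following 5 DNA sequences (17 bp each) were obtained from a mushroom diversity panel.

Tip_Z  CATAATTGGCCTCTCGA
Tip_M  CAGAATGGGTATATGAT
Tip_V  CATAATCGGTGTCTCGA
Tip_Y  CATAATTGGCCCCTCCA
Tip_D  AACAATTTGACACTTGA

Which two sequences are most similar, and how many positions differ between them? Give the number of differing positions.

Pairwise Hamming distances:
  Tip_Z vs Tip_M: 8
  Tip_Z vs Tip_V: 3
  Tip_Z vs Tip_Y: 2
  Tip_Z vs Tip_D: 6
  Tip_M vs Tip_V: 7
  Tip_M vs Tip_Y: 9
  Tip_M vs Tip_D: 11
  Tip_V vs Tip_Y: 5
  Tip_V vs Tip_D: 8
  Tip_Y vs Tip_D: 7
The smallest is 2, between Tip_Z and Tip_Y.

2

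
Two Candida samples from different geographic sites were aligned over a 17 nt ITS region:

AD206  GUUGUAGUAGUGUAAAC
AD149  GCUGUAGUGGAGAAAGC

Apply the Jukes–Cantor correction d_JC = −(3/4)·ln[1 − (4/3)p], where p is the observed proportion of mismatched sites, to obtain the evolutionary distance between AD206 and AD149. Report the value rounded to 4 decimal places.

0.3734

The sequences differ at positions 2 (U/C), 9 (A/G), 11 (U/A), 13 (U/A), 16 (A/G).
p = 5/17 = 0.294118.
d = −0.75 · ln(1 − (4/3)·0.294118) = −0.75 · ln(0.607843) = −0.75 · (-0.497839) = 0.3734.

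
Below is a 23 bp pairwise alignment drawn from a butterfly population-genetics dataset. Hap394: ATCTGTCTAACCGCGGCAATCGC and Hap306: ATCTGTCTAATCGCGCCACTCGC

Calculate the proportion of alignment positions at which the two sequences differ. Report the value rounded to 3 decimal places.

0.130

Mismatches occur at site 11 (C→T), site 16 (G→C), site 19 (A→C).
There are 3 differences over 23 sites, so p = 3/23 = 0.130.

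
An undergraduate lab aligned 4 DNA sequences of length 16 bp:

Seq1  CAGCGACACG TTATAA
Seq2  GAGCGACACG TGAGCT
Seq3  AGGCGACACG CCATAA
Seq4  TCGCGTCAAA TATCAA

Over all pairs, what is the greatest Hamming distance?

Pairwise Hamming distances:
  Seq1 vs Seq2: 5
  Seq1 vs Seq3: 4
  Seq1 vs Seq4: 8
  Seq2 vs Seq3: 7
  Seq2 vs Seq4: 10
  Seq3 vs Seq4: 9
The largest is 10, between Seq2 and Seq4.

10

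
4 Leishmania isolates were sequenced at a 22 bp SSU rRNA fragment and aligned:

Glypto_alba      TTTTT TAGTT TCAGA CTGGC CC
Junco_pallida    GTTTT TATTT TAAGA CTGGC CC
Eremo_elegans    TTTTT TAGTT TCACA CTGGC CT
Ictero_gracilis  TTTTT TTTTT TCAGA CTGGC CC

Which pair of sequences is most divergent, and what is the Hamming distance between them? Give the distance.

5

Pairwise Hamming distances:
  Glypto_alba vs Junco_pallida: 3
  Glypto_alba vs Eremo_elegans: 2
  Glypto_alba vs Ictero_gracilis: 2
  Junco_pallida vs Eremo_elegans: 5
  Junco_pallida vs Ictero_gracilis: 3
  Eremo_elegans vs Ictero_gracilis: 4
The largest is 5, between Junco_pallida and Eremo_elegans.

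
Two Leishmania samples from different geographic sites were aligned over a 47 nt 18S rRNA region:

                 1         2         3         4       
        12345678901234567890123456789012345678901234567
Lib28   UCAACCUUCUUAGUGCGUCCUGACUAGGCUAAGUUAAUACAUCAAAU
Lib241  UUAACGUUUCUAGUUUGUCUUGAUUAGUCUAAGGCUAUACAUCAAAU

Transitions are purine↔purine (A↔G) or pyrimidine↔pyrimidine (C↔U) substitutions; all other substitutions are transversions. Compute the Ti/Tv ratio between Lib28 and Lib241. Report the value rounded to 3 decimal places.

The sequences differ at positions 2 (C/U, transition), 6 (C/G, transversion), 9 (C/U, transition), 10 (U/C, transition), 15 (G/U, transversion), 16 (C/U, transition), 20 (C/U, transition), 24 (C/U, transition), 28 (G/U, transversion), 34 (U/G, transversion), 35 (U/C, transition), 36 (A/U, transversion).
Of the 12 differences, 7 transitions and 5 transversions, so Ti/Tv = 7/5 = 1.400.

1.400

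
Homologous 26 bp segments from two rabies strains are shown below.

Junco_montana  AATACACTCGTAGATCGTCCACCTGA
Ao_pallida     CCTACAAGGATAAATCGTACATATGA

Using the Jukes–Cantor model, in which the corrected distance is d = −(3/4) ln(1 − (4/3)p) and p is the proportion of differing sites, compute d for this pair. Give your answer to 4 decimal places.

Mismatches occur at site 1 (A→C), site 2 (A→C), site 7 (C→A), site 8 (T→G), site 9 (C→G), site 10 (G→A), site 13 (G→A), site 19 (C→A), site 22 (C→T), site 23 (C→A).
p = 10/26 = 0.384615.
d = −0.75 · ln(1 − (4/3)·0.384615) = −0.75 · ln(0.487180) = −0.75 · (-0.719122) = 0.5393.

0.5393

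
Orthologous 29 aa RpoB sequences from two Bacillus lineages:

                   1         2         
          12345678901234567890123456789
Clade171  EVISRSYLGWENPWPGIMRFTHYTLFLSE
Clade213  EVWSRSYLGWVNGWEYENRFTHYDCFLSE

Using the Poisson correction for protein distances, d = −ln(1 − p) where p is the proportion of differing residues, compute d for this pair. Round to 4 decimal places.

0.3716

Differing sites — 3:I/W; 11:E/V; 13:P/G; 15:P/E; 16:G/Y; 17:I/E; 18:M/N; 24:T/D; 25:L/C.
p = 9/29 = 0.310345.
d = −ln(1 − 0.310345) = −ln(0.689655) = 0.3716.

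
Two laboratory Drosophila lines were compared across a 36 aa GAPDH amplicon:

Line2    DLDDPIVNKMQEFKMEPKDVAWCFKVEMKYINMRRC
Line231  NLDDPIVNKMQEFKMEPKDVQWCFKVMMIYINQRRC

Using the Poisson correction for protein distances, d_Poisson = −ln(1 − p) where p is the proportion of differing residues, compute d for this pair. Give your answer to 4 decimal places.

The sequences differ at positions 1 (D/N), 21 (A/Q), 27 (E/M), 29 (K/I), 33 (M/Q).
p = 5/36 = 0.138889.
d = −ln(1 − 0.138889) = −ln(0.861111) = 0.1495.

0.1495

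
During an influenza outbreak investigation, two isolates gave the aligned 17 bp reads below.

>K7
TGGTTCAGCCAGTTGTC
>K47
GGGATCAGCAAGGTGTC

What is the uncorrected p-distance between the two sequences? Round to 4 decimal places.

0.2353

The sequences differ at positions 1 (T/G), 4 (T/A), 10 (C/A), 13 (T/G).
There are 4 differences over 17 sites, so p = 4/17 = 0.2353.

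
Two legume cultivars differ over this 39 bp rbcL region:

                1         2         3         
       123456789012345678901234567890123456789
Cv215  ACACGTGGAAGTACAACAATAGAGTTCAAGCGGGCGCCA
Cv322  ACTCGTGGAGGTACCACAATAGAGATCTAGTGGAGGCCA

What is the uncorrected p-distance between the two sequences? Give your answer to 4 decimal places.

Differing sites — 3:A/T; 10:A/G; 15:A/C; 25:T/A; 28:A/T; 31:C/T; 34:G/A; 35:C/G.
There are 8 differences over 39 sites, so p = 8/39 = 0.2051.

0.2051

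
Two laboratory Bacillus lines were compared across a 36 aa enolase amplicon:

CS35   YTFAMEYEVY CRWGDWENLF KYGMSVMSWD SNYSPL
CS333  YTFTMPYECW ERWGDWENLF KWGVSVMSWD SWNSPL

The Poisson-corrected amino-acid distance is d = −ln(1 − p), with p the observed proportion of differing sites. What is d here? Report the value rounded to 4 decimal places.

Mismatches occur at site 4 (A↔T), site 6 (E↔P), site 9 (V↔C), site 10 (Y↔W), site 11 (C↔E), site 22 (Y↔W), site 24 (M↔V), site 32 (N↔W), site 33 (Y↔N).
p = 9/36 = 0.250000.
d = −ln(1 − 0.250000) = −ln(0.750000) = 0.2877.

0.2877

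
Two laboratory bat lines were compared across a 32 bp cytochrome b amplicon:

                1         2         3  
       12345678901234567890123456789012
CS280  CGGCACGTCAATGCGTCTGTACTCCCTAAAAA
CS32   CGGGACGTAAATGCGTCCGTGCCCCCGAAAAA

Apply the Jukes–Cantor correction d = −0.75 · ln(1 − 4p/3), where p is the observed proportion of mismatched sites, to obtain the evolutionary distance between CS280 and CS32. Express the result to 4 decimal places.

Differing sites — 4:C/G; 9:C/A; 18:T/C; 21:A/G; 23:T/C; 27:T/G.
p = 6/32 = 0.187500.
d = −0.75 · ln(1 − (4/3)·0.187500) = −0.75 · ln(0.750000) = −0.75 · (-0.287682) = 0.2158.

0.2158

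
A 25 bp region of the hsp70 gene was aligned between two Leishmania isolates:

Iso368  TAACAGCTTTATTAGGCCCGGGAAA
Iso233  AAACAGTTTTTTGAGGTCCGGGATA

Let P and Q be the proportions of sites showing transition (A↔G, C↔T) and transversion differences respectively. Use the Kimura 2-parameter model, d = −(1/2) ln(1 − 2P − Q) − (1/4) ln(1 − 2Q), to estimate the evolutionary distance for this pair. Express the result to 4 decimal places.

Mismatches occur at site 1 (T↔A, transversion), site 7 (C↔T, transition), site 11 (A↔T, transversion), site 13 (T↔G, transversion), site 17 (C↔T, transition), site 24 (A↔T, transversion).
Of the 6 differences, 2 transitions and 4 transversions over 25 sites: P = 2/25 = 0.080000, Q = 4/25 = 0.160000.
d = −0.5·ln(0.680000) − 0.25·ln(0.680000) = −0.5·(-0.385662) − 0.25·(-0.385662) = 0.2892.

0.2892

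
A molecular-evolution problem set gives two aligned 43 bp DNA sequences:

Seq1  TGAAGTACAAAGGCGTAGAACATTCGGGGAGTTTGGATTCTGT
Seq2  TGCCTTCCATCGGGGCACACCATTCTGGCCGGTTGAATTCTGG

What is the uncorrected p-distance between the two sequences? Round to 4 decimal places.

0.3721

Mismatches occur at site 3 (A→C), site 4 (A→C), site 5 (G→T), site 7 (A→C), site 10 (A→T), site 11 (A→C), site 14 (C→G), site 16 (T→C), site 18 (G→C), site 20 (A→C), site 26 (G→T), site 29 (G→C), site 30 (A→C), site 32 (T→G), site 36 (G→A), site 43 (T→G).
There are 16 differences over 43 sites, so p = 16/43 = 0.3721.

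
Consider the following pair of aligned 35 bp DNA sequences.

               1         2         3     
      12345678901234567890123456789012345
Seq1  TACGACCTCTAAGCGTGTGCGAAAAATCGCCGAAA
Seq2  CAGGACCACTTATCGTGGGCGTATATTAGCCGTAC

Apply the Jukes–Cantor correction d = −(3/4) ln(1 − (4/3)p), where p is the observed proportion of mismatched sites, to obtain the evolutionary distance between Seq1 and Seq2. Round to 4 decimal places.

0.4582

The sequences differ at positions 1 (T/C), 3 (C/G), 8 (T/A), 11 (A/T), 13 (G/T), 18 (T/G), 22 (A/T), 24 (A/T), 26 (A/T), 28 (C/A), 33 (A/T), 35 (A/C).
p = 12/35 = 0.342857.
d = −0.75 · ln(1 − (4/3)·0.342857) = −0.75 · ln(0.542857) = −0.75 · (-0.610909) = 0.4582.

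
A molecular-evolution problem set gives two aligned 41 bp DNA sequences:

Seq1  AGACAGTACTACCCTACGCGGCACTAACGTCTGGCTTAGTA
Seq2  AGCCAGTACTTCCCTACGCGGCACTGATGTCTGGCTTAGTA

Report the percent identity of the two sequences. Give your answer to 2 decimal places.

Differing sites — 3:A/C; 11:A/T; 26:A/G; 28:C/T.
37 of the 41 sites match, so the percent identity is 37/41 × 100 = 90.24%.

90.24%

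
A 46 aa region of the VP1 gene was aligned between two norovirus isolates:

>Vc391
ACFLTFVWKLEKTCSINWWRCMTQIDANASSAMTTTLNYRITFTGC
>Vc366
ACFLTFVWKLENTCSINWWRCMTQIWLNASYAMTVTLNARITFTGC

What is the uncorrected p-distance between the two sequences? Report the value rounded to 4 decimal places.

0.1304

The sequences differ at positions 12 (K/N), 26 (D/W), 27 (A/L), 31 (S/Y), 35 (T/V), 39 (Y/A).
There are 6 differences over 46 sites, so p = 6/46 = 0.1304.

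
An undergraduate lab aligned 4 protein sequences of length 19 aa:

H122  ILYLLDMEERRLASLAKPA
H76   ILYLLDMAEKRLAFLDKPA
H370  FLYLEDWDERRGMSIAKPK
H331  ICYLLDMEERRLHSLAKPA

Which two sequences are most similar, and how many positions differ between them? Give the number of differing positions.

2

Pairwise Hamming distances:
  H122 vs H76: 4
  H122 vs H370: 8
  H122 vs H331: 2
  H76 vs H370: 11
  H76 vs H331: 6
  H370 vs H331: 9
The smallest is 2, between H122 and H331.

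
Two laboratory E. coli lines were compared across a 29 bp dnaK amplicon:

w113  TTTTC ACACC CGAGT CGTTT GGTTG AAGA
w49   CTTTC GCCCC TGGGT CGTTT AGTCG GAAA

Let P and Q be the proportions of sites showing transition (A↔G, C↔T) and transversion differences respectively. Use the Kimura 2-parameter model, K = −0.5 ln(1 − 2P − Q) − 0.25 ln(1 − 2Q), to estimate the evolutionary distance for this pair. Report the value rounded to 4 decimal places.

0.4591

The sequences differ at positions 1 (T/C, transition), 6 (A/G, transition), 8 (A/C, transversion), 11 (C/T, transition), 13 (A/G, transition), 21 (G/A, transition), 24 (T/C, transition), 26 (A/G, transition), 28 (G/A, transition).
Of the 9 differences, 8 transitions and 1 transversion over 29 sites: P = 8/29 = 0.275862, Q = 1/29 = 0.034483.
d = −0.5·ln(0.413793) − 0.25·ln(0.931034) = −0.5·(-0.882389) − 0.25·(-0.071459) = 0.4591.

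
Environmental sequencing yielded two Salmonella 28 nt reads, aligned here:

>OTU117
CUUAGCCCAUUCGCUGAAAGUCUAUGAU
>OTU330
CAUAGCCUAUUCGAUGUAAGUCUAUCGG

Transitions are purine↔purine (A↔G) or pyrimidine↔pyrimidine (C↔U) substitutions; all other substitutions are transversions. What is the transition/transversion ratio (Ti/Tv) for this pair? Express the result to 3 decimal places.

The sequences differ at positions 2 (U/A, transversion), 8 (C/U, transition), 14 (C/A, transversion), 17 (A/U, transversion), 26 (G/C, transversion), 27 (A/G, transition), 28 (U/G, transversion).
Of the 7 differences, 2 transitions and 5 transversions, so Ti/Tv = 2/5 = 0.400.

0.400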